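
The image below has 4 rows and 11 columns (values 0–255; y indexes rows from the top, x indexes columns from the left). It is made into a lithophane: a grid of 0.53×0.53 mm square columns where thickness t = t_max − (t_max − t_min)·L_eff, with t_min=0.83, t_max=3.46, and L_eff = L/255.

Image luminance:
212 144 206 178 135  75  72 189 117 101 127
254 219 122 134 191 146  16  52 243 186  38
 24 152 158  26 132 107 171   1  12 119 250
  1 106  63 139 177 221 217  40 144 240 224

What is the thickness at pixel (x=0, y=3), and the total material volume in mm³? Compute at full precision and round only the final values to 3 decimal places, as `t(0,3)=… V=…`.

span = t_max - t_min = 3.46 - 0.83 = 2.630
L(0,3) = 1, L_eff = 1/255 = 0.003922
t(0,3) = 3.46 - 2.630·0.003922 = 3.450
Σt over all 4·11 pixels = 2335417/25500 ≈ 91.5849804
V = pitch²·Σt = 0.53²·2335417/25500 = 25.726

t(0,3)=3.450 V=25.726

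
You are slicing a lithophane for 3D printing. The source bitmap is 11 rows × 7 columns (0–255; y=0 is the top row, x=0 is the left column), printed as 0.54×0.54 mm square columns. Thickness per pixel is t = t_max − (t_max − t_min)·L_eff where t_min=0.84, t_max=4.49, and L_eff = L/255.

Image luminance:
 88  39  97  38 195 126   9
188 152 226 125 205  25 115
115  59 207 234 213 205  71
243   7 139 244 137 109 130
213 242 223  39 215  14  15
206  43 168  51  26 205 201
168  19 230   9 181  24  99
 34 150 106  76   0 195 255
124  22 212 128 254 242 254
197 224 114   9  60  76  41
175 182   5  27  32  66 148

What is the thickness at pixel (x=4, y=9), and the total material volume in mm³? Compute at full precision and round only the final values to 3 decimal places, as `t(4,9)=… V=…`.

t(4,9)=3.631 V=60.161

span = t_max - t_min = 4.49 - 0.84 = 3.650
L(4,9) = 60, L_eff = 60/255 = 0.235294
t(4,9) = 4.49 - 3.650·0.235294 = 3.631
Σt over all 11·7 pixels = 1052203/5100 ≈ 206.3143137
V = pitch²·Σt = 0.54²·1052203/5100 = 60.161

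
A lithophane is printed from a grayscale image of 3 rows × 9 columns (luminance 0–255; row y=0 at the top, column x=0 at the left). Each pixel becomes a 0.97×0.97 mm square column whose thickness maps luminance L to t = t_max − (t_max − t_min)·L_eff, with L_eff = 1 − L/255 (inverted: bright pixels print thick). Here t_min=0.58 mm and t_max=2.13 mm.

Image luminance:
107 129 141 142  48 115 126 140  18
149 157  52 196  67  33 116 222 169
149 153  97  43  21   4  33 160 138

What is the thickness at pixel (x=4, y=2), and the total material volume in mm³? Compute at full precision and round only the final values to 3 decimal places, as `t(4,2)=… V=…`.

t(4,2)=0.708 V=31.463

span = t_max - t_min = 2.13 - 0.58 = 1.550
L(4,2) = 21, L_eff = 1 - 21/255 = 0.917647 (inverted)
t(4,2) = 2.13 - 1.550·0.917647 = 0.708
Σt over all 3·9 pixels = 56847/1700 ≈ 33.4394118
V = pitch²·Σt = 0.97²·56847/1700 = 31.463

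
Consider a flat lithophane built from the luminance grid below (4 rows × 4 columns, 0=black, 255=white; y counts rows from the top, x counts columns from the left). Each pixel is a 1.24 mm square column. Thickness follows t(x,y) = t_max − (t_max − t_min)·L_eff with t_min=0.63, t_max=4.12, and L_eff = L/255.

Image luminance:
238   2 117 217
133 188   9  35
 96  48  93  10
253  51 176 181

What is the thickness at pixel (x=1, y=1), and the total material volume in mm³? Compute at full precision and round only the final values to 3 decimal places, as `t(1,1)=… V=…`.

span = t_max - t_min = 4.12 - 0.63 = 3.490
L(1,1) = 188, L_eff = 188/255 = 0.737255
t(1,1) = 4.12 - 3.490·0.737255 = 1.547
Σt over all 4·4 pixels = 1036357/25500 ≈ 40.6414510
V = pitch²·Σt = 1.24²·1036357/25500 = 62.490

t(1,1)=1.547 V=62.490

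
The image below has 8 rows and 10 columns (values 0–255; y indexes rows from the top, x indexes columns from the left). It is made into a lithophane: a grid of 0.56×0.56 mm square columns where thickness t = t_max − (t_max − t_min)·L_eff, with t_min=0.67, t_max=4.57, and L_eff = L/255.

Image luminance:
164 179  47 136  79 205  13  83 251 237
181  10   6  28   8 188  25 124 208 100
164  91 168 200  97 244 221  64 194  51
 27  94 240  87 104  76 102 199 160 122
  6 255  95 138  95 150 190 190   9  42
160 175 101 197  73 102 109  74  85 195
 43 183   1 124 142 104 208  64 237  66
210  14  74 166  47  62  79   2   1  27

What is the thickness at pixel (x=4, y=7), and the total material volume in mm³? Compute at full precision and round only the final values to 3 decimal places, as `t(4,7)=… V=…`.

span = t_max - t_min = 4.57 - 0.67 = 3.900
L(4,7) = 47, L_eff = 47/255 = 0.184314
t(4,7) = 4.57 - 3.900·0.184314 = 3.851
Σt over all 8·10 pixels = 95112/425 ≈ 223.7929412
V = pitch²·Σt = 0.56²·95112/425 = 70.181

t(4,7)=3.851 V=70.181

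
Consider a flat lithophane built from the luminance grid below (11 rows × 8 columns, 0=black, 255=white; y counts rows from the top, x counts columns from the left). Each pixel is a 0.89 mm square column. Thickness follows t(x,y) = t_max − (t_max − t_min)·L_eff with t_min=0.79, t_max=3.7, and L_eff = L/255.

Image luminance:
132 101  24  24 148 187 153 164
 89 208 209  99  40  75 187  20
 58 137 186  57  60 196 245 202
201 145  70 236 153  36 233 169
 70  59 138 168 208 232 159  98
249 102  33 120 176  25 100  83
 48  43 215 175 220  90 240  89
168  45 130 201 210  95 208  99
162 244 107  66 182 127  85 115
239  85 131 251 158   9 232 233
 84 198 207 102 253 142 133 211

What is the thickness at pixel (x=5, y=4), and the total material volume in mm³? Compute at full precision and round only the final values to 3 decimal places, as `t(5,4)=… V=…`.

span = t_max - t_min = 3.7 - 0.79 = 2.910
L(5,4) = 232, L_eff = 232/255 = 0.909804
t(5,4) = 3.7 - 2.910·0.909804 = 1.052
Σt over all 11·8 pixels = 393722/2125 ≈ 185.2809412
V = pitch²·Σt = 0.89²·393722/2125 = 146.761

t(5,4)=1.052 V=146.761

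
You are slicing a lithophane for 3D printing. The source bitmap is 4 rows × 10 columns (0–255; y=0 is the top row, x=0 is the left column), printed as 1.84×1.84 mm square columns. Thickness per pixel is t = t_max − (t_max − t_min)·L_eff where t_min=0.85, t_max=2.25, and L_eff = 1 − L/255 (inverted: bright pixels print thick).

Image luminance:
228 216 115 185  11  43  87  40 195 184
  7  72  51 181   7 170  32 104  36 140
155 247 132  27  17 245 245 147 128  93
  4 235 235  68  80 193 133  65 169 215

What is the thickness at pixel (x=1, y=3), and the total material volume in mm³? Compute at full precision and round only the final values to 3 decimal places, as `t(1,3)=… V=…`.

span = t_max - t_min = 2.25 - 0.85 = 1.400
L(1,3) = 235, L_eff = 1 - 235/255 = 0.078431 (inverted)
t(1,3) = 2.25 - 1.400·0.078431 = 2.140
Σt over all 4·10 pixels = 77909/1275 ≈ 61.1050980
V = pitch²·Σt = 1.84²·77909/1275 = 206.877

t(1,3)=2.140 V=206.877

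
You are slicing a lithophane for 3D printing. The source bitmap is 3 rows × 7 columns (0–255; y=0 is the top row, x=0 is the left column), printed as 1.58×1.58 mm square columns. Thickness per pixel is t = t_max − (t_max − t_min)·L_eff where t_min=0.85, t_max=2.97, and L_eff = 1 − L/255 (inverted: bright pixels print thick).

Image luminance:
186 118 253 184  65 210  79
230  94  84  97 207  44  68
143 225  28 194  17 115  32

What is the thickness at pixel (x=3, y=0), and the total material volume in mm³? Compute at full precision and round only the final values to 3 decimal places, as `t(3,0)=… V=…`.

span = t_max - t_min = 2.97 - 0.85 = 2.120
L(3,0) = 184, L_eff = 1 - 184/255 = 0.278431 (inverted)
t(3,0) = 2.97 - 2.120·0.278431 = 2.380
Σt over all 3·7 pixels = 340617/8500 ≈ 40.0725882
V = pitch²·Σt = 1.58²·340617/8500 = 100.037

t(3,0)=2.380 V=100.037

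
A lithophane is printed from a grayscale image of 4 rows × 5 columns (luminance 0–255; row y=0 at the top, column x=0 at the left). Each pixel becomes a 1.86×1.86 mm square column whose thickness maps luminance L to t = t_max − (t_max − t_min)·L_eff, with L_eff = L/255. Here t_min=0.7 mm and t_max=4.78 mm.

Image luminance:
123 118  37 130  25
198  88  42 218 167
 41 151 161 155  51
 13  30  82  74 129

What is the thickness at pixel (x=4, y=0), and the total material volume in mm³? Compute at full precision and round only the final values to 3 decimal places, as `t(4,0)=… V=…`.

span = t_max - t_min = 4.78 - 0.7 = 4.080
L(4,0) = 25, L_eff = 25/255 = 0.098039
t(4,0) = 4.78 - 4.080·0.098039 = 4.380
Σt over all 4·5 pixels = 63.072
V = pitch²·Σt = 1.86²·63.072 = 218.204

t(4,0)=4.380 V=218.204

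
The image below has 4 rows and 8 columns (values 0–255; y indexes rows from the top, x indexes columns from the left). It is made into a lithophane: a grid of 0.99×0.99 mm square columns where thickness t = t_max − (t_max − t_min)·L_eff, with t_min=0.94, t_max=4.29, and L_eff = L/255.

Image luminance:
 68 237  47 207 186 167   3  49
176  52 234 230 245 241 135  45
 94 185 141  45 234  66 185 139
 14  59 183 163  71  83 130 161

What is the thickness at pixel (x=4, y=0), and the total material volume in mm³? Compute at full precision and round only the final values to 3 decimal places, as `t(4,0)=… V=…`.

t(4,0)=1.846 V=79.504

span = t_max - t_min = 4.29 - 0.94 = 3.350
L(4,0) = 186, L_eff = 186/255 = 0.729412
t(4,0) = 4.29 - 3.350·0.729412 = 1.846
Σt over all 4·8 pixels = 137901/1700 ≈ 81.1182353
V = pitch²·Σt = 0.99²·137901/1700 = 79.504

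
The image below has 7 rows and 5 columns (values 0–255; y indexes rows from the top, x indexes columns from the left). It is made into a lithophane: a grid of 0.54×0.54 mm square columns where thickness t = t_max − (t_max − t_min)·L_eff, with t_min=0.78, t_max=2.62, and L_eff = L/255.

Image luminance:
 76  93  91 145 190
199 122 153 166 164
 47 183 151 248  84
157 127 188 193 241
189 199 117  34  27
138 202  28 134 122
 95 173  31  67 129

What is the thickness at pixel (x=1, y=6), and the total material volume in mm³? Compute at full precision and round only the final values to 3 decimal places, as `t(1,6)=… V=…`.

span = t_max - t_min = 2.62 - 0.78 = 1.840
L(1,6) = 173, L_eff = 173/255 = 0.678431
t(1,6) = 2.62 - 1.840·0.678431 = 1.372
Σt over all 7·5 pixels = 736499/12750 ≈ 57.7646275
V = pitch²·Σt = 0.54²·736499/12750 = 16.844

t(1,6)=1.372 V=16.844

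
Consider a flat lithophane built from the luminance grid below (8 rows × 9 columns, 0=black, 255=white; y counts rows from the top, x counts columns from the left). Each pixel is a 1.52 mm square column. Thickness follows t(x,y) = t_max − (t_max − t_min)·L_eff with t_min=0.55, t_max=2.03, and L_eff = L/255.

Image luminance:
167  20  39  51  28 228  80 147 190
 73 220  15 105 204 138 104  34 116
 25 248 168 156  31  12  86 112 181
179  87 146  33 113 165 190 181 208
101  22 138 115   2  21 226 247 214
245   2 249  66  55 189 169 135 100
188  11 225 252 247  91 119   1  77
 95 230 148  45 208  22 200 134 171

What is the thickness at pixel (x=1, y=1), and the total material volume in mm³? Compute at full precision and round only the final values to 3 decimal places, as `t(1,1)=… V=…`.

t(1,1)=0.753 V=216.467

span = t_max - t_min = 2.03 - 0.55 = 1.480
L(1,1) = 220, L_eff = 220/255 = 0.862745
t(1,1) = 2.03 - 1.480·0.862745 = 0.753
Σt over all 8·9 pixels = 119458/1275 ≈ 93.6925490
V = pitch²·Σt = 1.52²·119458/1275 = 216.467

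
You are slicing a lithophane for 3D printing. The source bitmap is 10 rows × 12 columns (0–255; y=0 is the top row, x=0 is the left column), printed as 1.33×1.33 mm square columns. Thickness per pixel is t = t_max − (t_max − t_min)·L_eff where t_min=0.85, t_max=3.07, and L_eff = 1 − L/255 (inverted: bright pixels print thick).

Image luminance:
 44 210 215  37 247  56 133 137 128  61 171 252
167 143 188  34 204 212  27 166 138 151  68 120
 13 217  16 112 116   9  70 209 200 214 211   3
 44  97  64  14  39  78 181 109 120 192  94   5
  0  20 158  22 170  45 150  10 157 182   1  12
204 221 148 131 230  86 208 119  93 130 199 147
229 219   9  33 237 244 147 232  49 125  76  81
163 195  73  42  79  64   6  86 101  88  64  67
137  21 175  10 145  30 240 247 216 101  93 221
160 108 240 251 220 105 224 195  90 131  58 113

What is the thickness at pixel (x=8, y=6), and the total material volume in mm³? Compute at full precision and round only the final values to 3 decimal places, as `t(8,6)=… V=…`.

t(8,6)=1.277 V=408.638

span = t_max - t_min = 3.07 - 0.85 = 2.220
L(8,6) = 49, L_eff = 1 - 49/255 = 0.807843 (inverted)
t(8,6) = 3.07 - 2.220·0.807843 = 1.277
Σt over all 10·12 pixels = 981803/4250 ≈ 231.0124706
V = pitch²·Σt = 1.33²·981803/4250 = 408.638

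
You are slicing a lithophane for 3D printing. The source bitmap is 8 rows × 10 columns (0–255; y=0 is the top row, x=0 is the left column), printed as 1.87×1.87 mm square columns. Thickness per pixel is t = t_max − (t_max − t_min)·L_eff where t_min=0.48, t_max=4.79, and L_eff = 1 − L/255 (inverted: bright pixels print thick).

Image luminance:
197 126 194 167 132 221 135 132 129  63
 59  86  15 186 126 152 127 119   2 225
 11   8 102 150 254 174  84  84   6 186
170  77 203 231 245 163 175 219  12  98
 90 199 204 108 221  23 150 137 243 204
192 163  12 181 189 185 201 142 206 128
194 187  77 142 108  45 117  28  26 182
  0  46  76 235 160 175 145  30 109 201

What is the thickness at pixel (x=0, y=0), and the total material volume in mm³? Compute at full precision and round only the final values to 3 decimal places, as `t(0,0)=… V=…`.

t(0,0)=3.810 V=767.053

span = t_max - t_min = 4.79 - 0.48 = 4.310
L(0,0) = 197, L_eff = 1 - 197/255 = 0.227451 (inverted)
t(0,0) = 4.79 - 4.310·0.227451 = 3.810
Σt over all 8·10 pixels = 2796743/12750 ≈ 219.3523922
V = pitch²·Σt = 1.87²·2796743/12750 = 767.053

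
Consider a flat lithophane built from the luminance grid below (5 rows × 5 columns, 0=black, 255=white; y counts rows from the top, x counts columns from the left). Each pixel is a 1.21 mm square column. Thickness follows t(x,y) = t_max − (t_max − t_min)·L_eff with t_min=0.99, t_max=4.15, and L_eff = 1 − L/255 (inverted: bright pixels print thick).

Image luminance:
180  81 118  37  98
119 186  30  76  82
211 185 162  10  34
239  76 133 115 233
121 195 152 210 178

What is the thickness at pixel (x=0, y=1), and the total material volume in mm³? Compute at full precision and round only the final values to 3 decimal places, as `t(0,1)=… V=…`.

t(0,1)=2.465 V=95.402

span = t_max - t_min = 4.15 - 0.99 = 3.160
L(0,1) = 119, L_eff = 1 - 119/255 = 0.533333 (inverted)
t(0,1) = 4.15 - 3.160·0.533333 = 2.465
Σt over all 5·5 pixels = 553867/8500 ≈ 65.1608235
V = pitch²·Σt = 1.21²·553867/8500 = 95.402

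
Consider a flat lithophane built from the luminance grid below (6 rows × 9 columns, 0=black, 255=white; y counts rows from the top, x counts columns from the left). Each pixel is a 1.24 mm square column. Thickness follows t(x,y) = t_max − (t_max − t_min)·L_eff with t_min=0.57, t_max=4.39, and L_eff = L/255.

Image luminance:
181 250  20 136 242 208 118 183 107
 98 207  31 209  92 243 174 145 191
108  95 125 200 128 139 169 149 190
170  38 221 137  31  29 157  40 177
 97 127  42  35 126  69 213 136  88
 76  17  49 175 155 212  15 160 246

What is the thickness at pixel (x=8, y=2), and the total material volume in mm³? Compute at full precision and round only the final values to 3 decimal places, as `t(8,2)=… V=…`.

span = t_max - t_min = 4.39 - 0.57 = 3.820
L(8,2) = 190, L_eff = 190/255 = 0.745098
t(8,2) = 4.39 - 3.820·0.745098 = 1.544
Σt over all 6·9 pixels = 550633/4250 ≈ 129.5607059
V = pitch²·Σt = 1.24²·550633/4250 = 199.213

t(8,2)=1.544 V=199.213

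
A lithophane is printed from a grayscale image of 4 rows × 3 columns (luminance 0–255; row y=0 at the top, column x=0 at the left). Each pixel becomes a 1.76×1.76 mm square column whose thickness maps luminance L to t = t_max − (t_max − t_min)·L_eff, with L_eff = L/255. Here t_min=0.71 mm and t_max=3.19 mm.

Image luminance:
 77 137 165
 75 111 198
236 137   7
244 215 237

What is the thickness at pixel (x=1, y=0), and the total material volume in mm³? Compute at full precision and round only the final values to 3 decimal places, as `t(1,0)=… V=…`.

t(1,0)=1.858 V=63.175

span = t_max - t_min = 3.19 - 0.71 = 2.480
L(1,0) = 137, L_eff = 137/255 = 0.537255
t(1,0) = 3.19 - 2.480·0.537255 = 1.858
Σt over all 4·3 pixels = 43339/2125 ≈ 20.3948235
V = pitch²·Σt = 1.76²·43339/2125 = 63.175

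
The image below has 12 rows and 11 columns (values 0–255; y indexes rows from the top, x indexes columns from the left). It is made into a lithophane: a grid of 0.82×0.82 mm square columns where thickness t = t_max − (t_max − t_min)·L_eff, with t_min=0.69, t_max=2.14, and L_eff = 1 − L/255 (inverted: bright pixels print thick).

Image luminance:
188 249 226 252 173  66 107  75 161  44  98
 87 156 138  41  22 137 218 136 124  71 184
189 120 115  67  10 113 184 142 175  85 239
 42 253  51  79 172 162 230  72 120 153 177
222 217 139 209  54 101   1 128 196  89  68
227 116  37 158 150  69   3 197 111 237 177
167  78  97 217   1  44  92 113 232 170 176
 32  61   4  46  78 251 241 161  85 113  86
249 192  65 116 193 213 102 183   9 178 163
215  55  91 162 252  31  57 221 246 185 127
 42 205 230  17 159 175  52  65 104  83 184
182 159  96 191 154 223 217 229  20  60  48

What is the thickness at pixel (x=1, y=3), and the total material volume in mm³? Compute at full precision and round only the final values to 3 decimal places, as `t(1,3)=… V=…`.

t(1,3)=2.129 V=128.359

span = t_max - t_min = 2.14 - 0.69 = 1.450
L(1,3) = 253, L_eff = 1 - 253/255 = 0.007843 (inverted)
t(1,3) = 2.14 - 1.450·0.007843 = 2.129
Σt over all 12·11 pixels = 486787/2550 ≈ 190.8968627
V = pitch²·Σt = 0.82²·486787/2550 = 128.359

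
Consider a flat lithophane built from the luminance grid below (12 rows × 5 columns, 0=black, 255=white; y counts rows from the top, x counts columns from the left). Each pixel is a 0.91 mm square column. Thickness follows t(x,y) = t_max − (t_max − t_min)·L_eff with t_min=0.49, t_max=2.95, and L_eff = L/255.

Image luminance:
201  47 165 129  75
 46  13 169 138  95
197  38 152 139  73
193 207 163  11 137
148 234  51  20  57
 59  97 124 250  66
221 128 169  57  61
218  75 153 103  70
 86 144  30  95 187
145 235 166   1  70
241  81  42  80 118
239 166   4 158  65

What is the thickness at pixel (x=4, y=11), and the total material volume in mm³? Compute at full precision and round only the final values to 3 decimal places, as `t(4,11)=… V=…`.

span = t_max - t_min = 2.95 - 0.49 = 2.460
L(4,11) = 65, L_eff = 65/255 = 0.254902
t(4,11) = 2.95 - 2.460·0.254902 = 2.323
Σt over all 12·5 pixels = 230534/2125 ≈ 108.4865882
V = pitch²·Σt = 0.91²·230534/2125 = 89.838

t(4,11)=2.323 V=89.838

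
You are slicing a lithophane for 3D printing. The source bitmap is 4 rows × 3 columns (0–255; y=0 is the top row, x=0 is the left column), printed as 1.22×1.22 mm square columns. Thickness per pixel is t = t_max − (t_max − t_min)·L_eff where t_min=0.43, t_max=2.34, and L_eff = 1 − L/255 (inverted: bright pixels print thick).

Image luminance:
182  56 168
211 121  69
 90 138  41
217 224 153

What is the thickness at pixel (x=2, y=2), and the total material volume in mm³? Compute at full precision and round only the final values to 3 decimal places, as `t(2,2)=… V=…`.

span = t_max - t_min = 2.34 - 0.43 = 1.910
L(2,2) = 41, L_eff = 1 - 41/255 = 0.839216 (inverted)
t(2,2) = 2.34 - 1.910·0.839216 = 0.737
Σt over all 4·3 pixels = 9011/510 ≈ 17.6686275
V = pitch²·Σt = 1.22²·9011/510 = 26.298

t(2,2)=0.737 V=26.298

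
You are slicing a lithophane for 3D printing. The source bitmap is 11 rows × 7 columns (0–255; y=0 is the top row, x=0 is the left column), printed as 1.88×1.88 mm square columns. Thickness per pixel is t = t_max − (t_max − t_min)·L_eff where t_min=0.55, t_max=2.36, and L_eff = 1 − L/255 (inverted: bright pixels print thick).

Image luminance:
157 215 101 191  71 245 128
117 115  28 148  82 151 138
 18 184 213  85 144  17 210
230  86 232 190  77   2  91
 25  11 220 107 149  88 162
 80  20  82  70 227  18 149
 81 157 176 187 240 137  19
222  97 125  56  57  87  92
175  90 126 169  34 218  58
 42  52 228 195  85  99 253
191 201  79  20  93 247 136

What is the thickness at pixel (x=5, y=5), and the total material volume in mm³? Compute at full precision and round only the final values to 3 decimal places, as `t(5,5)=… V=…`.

span = t_max - t_min = 2.36 - 0.55 = 1.810
L(5,5) = 18, L_eff = 1 - 18/255 = 0.929412 (inverted)
t(5,5) = 2.36 - 1.810·0.929412 = 0.678
Σt over all 11·7 pixels = 2817163/25500 ≈ 110.4769804
V = pitch²·Σt = 1.88²·2817163/25500 = 390.470

t(5,5)=0.678 V=390.470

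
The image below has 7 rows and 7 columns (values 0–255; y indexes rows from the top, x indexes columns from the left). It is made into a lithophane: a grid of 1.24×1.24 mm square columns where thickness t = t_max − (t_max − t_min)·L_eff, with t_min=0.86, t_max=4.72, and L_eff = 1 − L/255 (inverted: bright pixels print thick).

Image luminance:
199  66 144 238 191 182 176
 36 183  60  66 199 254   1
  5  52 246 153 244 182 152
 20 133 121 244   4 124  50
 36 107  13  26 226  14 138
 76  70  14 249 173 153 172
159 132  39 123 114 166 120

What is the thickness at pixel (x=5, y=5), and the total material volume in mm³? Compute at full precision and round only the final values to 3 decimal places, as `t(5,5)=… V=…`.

t(5,5)=3.176 V=205.492

span = t_max - t_min = 4.72 - 0.86 = 3.860
L(5,5) = 153, L_eff = 1 - 153/255 = 0.400000 (inverted)
t(5,5) = 4.72 - 3.860·0.400000 = 3.176
Σt over all 7·7 pixels = 56799/425 ≈ 133.6447059
V = pitch²·Σt = 1.24²·56799/425 = 205.492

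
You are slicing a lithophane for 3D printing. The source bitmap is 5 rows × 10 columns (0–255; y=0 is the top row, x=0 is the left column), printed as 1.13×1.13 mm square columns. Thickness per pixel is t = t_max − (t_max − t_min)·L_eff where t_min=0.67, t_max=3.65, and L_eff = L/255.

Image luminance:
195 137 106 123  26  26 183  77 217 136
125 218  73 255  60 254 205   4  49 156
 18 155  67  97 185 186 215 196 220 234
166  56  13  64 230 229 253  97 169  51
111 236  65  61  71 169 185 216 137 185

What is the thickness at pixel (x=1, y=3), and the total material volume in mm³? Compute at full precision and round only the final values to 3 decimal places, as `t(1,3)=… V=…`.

t(1,3)=2.996 V=129.146

span = t_max - t_min = 3.65 - 0.67 = 2.980
L(1,3) = 56, L_eff = 56/255 = 0.219608
t(1,3) = 3.65 - 2.980·0.219608 = 2.996
Σt over all 5·10 pixels = 1289537/12750 ≈ 101.1401569
V = pitch²·Σt = 1.13²·1289537/12750 = 129.146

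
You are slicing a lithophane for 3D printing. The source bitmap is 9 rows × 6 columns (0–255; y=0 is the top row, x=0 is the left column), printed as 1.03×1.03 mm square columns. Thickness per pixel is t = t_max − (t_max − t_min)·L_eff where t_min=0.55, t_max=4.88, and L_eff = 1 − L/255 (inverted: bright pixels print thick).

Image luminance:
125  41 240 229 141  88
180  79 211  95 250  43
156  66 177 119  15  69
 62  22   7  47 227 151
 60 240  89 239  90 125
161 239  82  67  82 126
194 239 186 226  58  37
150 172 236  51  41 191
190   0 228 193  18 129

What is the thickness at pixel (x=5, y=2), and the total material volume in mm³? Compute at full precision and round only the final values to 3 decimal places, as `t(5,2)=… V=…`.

t(5,2)=1.722 V=157.232

span = t_max - t_min = 4.88 - 0.55 = 4.330
L(5,2) = 69, L_eff = 1 - 69/255 = 0.729412 (inverted)
t(5,2) = 4.88 - 4.330·0.729412 = 1.722
Σt over all 9·6 pixels = 3779257/25500 ≈ 148.2061569
V = pitch²·Σt = 1.03²·3779257/25500 = 157.232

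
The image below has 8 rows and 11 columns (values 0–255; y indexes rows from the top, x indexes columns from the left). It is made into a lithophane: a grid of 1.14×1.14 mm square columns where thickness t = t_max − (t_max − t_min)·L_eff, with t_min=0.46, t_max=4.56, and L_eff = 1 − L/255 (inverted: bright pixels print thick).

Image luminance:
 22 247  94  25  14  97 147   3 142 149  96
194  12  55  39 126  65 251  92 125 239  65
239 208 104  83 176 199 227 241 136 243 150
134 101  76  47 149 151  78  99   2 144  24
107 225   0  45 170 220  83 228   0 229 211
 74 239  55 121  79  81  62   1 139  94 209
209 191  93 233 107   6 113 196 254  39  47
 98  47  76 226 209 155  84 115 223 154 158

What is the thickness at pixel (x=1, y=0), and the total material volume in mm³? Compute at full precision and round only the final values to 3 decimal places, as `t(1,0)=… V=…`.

t(1,0)=4.431 V=282.772

span = t_max - t_min = 4.56 - 0.46 = 4.100
L(1,0) = 247, L_eff = 1 - 247/255 = 0.031373 (inverted)
t(1,0) = 4.56 - 4.100·0.031373 = 4.431
Σt over all 8·11 pixels = 554839/2550 ≈ 217.5839216
V = pitch²·Σt = 1.14²·554839/2550 = 282.772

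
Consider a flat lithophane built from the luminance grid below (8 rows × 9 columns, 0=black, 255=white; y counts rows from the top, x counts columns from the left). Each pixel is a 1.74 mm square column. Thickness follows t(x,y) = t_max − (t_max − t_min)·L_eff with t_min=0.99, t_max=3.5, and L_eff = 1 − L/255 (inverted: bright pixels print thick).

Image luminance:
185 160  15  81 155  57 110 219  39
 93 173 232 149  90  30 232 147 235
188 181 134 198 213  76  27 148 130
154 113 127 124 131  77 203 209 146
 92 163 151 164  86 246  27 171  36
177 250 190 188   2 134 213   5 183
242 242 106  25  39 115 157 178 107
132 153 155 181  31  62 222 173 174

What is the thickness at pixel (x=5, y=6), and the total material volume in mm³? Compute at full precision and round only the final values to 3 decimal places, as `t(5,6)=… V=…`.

t(5,6)=2.122 V=512.418

span = t_max - t_min = 3.5 - 0.99 = 2.510
L(5,6) = 115, L_eff = 1 - 115/255 = 0.549020 (inverted)
t(5,6) = 3.5 - 2.510·0.549020 = 2.122
Σt over all 8·9 pixels = 4315843/25500 ≈ 169.2487451
V = pitch²·Σt = 1.74²·4315843/25500 = 512.418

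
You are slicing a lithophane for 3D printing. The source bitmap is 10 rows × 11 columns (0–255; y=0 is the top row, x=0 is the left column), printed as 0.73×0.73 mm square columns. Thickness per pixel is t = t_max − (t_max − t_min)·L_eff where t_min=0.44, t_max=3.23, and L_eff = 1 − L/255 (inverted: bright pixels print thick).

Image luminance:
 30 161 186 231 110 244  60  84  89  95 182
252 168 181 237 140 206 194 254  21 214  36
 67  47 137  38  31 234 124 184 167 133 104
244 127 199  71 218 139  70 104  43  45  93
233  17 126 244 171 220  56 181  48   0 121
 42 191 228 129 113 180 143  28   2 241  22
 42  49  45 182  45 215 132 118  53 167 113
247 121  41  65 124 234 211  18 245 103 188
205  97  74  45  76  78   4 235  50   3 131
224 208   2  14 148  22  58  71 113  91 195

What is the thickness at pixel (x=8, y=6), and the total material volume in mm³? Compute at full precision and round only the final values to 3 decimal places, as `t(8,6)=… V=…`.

t(8,6)=1.020 V=105.274

span = t_max - t_min = 3.23 - 0.44 = 2.790
L(8,6) = 53, L_eff = 1 - 53/255 = 0.792157 (inverted)
t(8,6) = 3.23 - 2.790·0.792157 = 1.020
Σt over all 10·11 pixels = 419794/2125 ≈ 197.5501176
V = pitch²·Σt = 0.73²·419794/2125 = 105.274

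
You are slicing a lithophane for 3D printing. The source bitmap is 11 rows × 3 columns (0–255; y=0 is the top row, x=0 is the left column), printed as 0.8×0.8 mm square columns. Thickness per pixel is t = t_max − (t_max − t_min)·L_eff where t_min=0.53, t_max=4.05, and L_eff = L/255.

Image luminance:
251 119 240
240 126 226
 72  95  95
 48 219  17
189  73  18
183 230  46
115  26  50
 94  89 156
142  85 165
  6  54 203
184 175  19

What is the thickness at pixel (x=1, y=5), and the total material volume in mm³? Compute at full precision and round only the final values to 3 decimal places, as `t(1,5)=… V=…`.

span = t_max - t_min = 4.05 - 0.53 = 3.520
L(1,5) = 230, L_eff = 230/255 = 0.901961
t(1,5) = 4.05 - 3.520·0.901961 = 0.875
Σt over all 11·3 pixels = 26433/340 ≈ 77.7441176
V = pitch²·Σt = 0.8²·26433/340 = 49.756

t(1,5)=0.875 V=49.756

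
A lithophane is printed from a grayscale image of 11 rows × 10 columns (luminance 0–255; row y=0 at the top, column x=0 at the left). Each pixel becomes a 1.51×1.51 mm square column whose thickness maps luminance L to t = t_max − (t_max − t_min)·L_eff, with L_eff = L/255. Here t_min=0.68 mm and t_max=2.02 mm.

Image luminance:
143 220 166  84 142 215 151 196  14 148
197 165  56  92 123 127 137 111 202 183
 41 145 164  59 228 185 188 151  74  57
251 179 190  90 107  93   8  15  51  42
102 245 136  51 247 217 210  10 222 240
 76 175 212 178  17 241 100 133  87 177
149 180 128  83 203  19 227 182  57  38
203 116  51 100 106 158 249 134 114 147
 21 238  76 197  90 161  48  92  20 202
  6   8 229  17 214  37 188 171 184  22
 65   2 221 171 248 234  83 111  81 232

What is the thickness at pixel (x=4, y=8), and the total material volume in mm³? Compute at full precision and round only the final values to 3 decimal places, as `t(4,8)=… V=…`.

t(4,8)=1.547 V=331.957

span = t_max - t_min = 2.02 - 0.68 = 1.340
L(4,8) = 90, L_eff = 90/255 = 0.352941
t(4,8) = 2.02 - 1.340·0.352941 = 1.547
Σt over all 11·10 pixels = 1856257/12750 ≈ 145.5887843
V = pitch²·Σt = 1.51²·1856257/12750 = 331.957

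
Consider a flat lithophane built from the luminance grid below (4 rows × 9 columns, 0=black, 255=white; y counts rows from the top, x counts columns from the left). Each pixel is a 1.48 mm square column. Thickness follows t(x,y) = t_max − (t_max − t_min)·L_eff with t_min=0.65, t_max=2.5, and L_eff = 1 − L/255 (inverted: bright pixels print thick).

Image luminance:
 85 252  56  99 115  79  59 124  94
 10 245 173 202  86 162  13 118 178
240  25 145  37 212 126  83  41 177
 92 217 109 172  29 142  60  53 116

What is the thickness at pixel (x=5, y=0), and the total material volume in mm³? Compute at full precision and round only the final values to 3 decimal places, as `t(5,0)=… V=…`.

span = t_max - t_min = 2.5 - 0.65 = 1.850
L(5,0) = 79, L_eff = 1 - 79/255 = 0.690196 (inverted)
t(5,0) = 2.5 - 1.850·0.690196 = 1.223
Σt over all 4·9 pixels = 137851/2550 ≈ 54.0592157
V = pitch²·Σt = 1.48²·137851/2550 = 118.411

t(5,0)=1.223 V=118.411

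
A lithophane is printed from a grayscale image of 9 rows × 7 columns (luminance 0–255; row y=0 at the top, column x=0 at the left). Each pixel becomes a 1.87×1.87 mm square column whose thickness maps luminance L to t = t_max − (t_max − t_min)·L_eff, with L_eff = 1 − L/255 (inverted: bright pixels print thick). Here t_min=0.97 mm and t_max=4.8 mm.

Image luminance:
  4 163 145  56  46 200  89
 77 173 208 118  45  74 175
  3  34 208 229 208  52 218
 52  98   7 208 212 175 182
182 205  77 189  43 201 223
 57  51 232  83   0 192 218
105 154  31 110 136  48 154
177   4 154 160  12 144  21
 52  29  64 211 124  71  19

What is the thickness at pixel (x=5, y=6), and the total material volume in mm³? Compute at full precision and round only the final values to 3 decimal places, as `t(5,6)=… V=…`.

span = t_max - t_min = 4.8 - 0.97 = 3.830
L(5,6) = 48, L_eff = 1 - 48/255 = 0.811765 (inverted)
t(5,6) = 4.8 - 3.830·0.811765 = 1.691
Σt over all 9·7 pixels = 1463147/8500 ≈ 172.1349412
V = pitch²·Σt = 1.87²·1463147/8500 = 601.939

t(5,6)=1.691 V=601.939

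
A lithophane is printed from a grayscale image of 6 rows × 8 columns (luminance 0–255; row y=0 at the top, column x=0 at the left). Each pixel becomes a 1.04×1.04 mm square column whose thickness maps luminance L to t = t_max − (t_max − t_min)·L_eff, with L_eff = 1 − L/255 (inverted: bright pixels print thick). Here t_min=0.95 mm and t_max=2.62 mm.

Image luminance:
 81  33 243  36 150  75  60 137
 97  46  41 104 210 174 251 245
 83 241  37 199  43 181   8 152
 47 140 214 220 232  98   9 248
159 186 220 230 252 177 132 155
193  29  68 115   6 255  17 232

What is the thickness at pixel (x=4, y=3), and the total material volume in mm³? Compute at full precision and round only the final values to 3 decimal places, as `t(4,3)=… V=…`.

t(4,3)=2.469 V=95.795

span = t_max - t_min = 2.62 - 0.95 = 1.670
L(4,3) = 232, L_eff = 1 - 232/255 = 0.090196 (inverted)
t(4,3) = 2.62 - 1.670·0.090196 = 2.469
Σt over all 6·8 pixels = 752829/8500 ≈ 88.5681176
V = pitch²·Σt = 1.04²·752829/8500 = 95.795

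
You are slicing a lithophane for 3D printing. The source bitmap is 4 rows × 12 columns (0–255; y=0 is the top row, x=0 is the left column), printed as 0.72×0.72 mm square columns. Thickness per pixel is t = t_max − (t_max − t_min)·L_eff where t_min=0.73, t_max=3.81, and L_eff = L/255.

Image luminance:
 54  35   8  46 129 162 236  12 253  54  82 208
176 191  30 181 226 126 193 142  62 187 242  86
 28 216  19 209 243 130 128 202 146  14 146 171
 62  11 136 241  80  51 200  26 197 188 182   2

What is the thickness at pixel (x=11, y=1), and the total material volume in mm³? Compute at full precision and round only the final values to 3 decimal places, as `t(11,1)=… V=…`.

span = t_max - t_min = 3.81 - 0.73 = 3.080
L(11,1) = 86, L_eff = 86/255 = 0.337255
t(11,1) = 3.81 - 3.080·0.337255 = 2.771
Σt over all 4·12 pixels = 692387/6375 ≈ 108.6097255
V = pitch²·Σt = 0.72²·692387/6375 = 56.303

t(11,1)=2.771 V=56.303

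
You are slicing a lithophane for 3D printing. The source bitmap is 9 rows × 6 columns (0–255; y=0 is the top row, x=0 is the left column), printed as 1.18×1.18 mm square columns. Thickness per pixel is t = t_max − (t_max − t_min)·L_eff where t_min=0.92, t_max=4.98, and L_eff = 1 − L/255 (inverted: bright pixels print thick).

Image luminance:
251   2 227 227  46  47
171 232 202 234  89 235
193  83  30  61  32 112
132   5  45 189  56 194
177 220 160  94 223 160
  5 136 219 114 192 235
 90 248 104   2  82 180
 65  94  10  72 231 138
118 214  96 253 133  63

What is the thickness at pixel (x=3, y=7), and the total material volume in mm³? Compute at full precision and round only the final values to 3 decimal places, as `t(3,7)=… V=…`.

span = t_max - t_min = 4.98 - 0.92 = 4.060
L(3,7) = 72, L_eff = 1 - 72/255 = 0.717647 (inverted)
t(3,7) = 4.98 - 4.060·0.717647 = 2.066
Σt over all 9·6 pixels = 2099689/12750 ≈ 164.6814902
V = pitch²·Σt = 1.18²·2099689/12750 = 229.303

t(3,7)=2.066 V=229.303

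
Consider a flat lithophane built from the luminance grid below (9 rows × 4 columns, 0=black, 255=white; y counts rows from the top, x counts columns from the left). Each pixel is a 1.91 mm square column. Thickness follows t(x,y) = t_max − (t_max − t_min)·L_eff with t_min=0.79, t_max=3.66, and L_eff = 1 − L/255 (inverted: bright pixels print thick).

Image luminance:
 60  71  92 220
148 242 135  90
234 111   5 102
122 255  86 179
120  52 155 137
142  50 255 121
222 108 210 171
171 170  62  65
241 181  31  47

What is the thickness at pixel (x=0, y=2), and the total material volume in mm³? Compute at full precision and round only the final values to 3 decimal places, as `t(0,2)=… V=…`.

span = t_max - t_min = 3.66 - 0.79 = 2.870
L(0,2) = 234, L_eff = 1 - 234/255 = 0.082353 (inverted)
t(0,2) = 3.66 - 2.870·0.082353 = 3.424
Σt over all 9·4 pixels = 706967/8500 ≈ 83.1725882
V = pitch²·Σt = 1.91²·706967/8500 = 303.422

t(0,2)=3.424 V=303.422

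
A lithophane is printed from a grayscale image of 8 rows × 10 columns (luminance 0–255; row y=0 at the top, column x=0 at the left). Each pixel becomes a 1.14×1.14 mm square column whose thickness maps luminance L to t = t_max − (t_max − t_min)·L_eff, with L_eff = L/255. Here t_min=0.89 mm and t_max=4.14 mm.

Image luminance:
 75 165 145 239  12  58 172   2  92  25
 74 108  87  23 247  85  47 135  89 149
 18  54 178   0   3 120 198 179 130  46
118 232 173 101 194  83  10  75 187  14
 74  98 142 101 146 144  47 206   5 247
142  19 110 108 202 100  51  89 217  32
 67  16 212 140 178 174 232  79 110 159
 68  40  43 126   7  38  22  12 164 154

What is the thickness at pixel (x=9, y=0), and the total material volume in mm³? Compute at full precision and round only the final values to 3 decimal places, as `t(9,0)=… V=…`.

span = t_max - t_min = 4.14 - 0.89 = 3.250
L(9,0) = 25, L_eff = 25/255 = 0.098039
t(9,0) = 4.14 - 3.250·0.098039 = 3.821
Σt over all 8·10 pixels = 15187/68 ≈ 223.3382353
V = pitch²·Σt = 1.14²·15187/68 = 290.250

t(9,0)=3.821 V=290.250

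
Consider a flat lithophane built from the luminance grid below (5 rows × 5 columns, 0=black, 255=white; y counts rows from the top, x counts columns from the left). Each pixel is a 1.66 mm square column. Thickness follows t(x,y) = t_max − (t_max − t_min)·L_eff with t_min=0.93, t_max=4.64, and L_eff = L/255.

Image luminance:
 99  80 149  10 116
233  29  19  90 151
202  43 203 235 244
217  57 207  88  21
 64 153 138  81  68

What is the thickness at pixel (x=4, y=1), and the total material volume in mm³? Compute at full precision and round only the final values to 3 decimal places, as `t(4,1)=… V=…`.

t(4,1)=2.443 V=199.496

span = t_max - t_min = 4.64 - 0.93 = 3.710
L(4,1) = 151, L_eff = 151/255 = 0.592157
t(4,1) = 4.64 - 3.710·0.592157 = 2.443
Σt over all 5·5 pixels = 615371/8500 ≈ 72.3965882
V = pitch²·Σt = 1.66²·615371/8500 = 199.496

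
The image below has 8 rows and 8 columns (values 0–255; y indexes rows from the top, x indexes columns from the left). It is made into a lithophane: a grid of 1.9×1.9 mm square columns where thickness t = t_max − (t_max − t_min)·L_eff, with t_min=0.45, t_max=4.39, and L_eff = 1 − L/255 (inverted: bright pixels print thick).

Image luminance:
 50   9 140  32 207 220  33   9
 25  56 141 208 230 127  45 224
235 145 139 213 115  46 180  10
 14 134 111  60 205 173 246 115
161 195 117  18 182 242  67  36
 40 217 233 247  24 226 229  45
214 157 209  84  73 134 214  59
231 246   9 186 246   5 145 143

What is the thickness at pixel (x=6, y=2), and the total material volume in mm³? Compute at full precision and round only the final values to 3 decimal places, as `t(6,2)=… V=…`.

span = t_max - t_min = 4.39 - 0.45 = 3.940
L(6,2) = 180, L_eff = 1 - 180/255 = 0.294118 (inverted)
t(6,2) = 4.39 - 3.940·0.294118 = 3.231
Σt over all 8·8 pixels = 2047807/12750 ≈ 160.6123137
V = pitch²·Σt = 1.9²·2047807/12750 = 579.810

t(6,2)=3.231 V=579.810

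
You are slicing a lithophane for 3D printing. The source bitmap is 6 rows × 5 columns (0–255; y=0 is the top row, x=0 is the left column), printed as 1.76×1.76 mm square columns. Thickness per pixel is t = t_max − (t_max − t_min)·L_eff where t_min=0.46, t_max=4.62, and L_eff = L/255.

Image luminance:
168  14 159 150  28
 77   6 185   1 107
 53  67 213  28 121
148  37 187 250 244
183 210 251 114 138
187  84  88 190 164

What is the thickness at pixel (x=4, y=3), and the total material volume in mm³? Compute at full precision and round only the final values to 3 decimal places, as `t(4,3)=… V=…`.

t(4,3)=0.639 V=234.673

span = t_max - t_min = 4.62 - 0.46 = 4.160
L(4,3) = 244, L_eff = 244/255 = 0.956863
t(4,3) = 4.62 - 4.160·0.956863 = 0.639
Σt over all 6·5 pixels = 160989/2125 ≈ 75.7595294
V = pitch²·Σt = 1.76²·160989/2125 = 234.673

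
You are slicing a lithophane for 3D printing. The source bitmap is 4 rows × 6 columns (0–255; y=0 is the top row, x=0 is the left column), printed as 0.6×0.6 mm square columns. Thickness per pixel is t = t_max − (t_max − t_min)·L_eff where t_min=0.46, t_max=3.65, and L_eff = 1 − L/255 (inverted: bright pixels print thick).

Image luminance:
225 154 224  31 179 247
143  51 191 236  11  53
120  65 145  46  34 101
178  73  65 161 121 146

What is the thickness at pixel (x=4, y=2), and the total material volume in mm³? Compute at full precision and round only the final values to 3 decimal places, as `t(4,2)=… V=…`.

t(4,2)=0.885 V=17.485

span = t_max - t_min = 3.65 - 0.46 = 3.190
L(4,2) = 34, L_eff = 1 - 34/255 = 0.866667 (inverted)
t(4,2) = 3.65 - 3.190·0.866667 = 0.885
Σt over all 4·6 pixels = 20642/425 ≈ 48.5694118
V = pitch²·Σt = 0.6²·20642/425 = 17.485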